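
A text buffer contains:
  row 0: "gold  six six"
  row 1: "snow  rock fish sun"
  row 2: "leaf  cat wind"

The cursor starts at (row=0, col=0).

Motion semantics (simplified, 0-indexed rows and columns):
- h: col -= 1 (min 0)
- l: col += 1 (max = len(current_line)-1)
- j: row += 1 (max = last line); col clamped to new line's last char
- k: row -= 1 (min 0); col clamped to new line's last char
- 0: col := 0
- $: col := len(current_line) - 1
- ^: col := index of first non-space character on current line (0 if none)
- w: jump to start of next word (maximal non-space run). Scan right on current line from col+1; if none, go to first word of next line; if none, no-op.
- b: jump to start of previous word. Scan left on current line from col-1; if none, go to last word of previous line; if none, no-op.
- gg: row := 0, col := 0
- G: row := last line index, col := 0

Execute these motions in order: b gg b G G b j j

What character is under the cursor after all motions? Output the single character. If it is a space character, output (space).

After 1 (b): row=0 col=0 char='g'
After 2 (gg): row=0 col=0 char='g'
After 3 (b): row=0 col=0 char='g'
After 4 (G): row=2 col=0 char='l'
After 5 (G): row=2 col=0 char='l'
After 6 (b): row=1 col=16 char='s'
After 7 (j): row=2 col=13 char='d'
After 8 (j): row=2 col=13 char='d'

Answer: d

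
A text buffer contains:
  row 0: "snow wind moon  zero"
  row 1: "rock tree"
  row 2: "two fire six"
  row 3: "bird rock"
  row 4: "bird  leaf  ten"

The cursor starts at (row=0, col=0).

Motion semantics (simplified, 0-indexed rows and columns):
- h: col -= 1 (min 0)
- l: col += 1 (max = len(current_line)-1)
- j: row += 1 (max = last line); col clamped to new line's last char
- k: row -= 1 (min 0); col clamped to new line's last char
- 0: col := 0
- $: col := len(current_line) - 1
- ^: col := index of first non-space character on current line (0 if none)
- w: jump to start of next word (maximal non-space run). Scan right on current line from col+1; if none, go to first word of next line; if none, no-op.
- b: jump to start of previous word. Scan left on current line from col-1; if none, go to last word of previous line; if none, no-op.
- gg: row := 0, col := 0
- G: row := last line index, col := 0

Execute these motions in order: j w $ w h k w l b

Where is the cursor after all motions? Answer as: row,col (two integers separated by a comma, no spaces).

After 1 (j): row=1 col=0 char='r'
After 2 (w): row=1 col=5 char='t'
After 3 ($): row=1 col=8 char='e'
After 4 (w): row=2 col=0 char='t'
After 5 (h): row=2 col=0 char='t'
After 6 (k): row=1 col=0 char='r'
After 7 (w): row=1 col=5 char='t'
After 8 (l): row=1 col=6 char='r'
After 9 (b): row=1 col=5 char='t'

Answer: 1,5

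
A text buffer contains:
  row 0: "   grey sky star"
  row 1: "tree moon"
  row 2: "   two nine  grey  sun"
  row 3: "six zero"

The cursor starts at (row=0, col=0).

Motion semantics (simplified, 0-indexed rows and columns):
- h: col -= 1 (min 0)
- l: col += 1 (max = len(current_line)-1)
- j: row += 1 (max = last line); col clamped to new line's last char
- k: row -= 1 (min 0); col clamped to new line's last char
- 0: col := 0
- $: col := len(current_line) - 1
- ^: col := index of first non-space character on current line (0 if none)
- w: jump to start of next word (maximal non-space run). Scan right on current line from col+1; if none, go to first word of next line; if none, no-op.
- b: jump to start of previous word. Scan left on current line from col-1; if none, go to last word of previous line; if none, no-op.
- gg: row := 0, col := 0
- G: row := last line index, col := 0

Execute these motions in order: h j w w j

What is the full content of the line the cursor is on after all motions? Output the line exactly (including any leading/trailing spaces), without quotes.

After 1 (h): row=0 col=0 char='_'
After 2 (j): row=1 col=0 char='t'
After 3 (w): row=1 col=5 char='m'
After 4 (w): row=2 col=3 char='t'
After 5 (j): row=3 col=3 char='_'

Answer: six zero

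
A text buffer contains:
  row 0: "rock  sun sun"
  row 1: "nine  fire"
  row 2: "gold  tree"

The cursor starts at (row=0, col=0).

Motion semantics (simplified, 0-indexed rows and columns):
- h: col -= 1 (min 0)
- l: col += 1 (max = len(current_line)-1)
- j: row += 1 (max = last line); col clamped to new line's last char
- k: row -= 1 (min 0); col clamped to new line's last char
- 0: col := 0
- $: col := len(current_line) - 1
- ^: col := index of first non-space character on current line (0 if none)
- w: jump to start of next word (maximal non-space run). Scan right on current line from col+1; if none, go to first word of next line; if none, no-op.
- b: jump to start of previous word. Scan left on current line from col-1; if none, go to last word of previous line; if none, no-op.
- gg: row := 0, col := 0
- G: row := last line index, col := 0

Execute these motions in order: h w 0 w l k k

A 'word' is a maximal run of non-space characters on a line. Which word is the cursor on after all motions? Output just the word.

Answer: sun

Derivation:
After 1 (h): row=0 col=0 char='r'
After 2 (w): row=0 col=6 char='s'
After 3 (0): row=0 col=0 char='r'
After 4 (w): row=0 col=6 char='s'
After 5 (l): row=0 col=7 char='u'
After 6 (k): row=0 col=7 char='u'
After 7 (k): row=0 col=7 char='u'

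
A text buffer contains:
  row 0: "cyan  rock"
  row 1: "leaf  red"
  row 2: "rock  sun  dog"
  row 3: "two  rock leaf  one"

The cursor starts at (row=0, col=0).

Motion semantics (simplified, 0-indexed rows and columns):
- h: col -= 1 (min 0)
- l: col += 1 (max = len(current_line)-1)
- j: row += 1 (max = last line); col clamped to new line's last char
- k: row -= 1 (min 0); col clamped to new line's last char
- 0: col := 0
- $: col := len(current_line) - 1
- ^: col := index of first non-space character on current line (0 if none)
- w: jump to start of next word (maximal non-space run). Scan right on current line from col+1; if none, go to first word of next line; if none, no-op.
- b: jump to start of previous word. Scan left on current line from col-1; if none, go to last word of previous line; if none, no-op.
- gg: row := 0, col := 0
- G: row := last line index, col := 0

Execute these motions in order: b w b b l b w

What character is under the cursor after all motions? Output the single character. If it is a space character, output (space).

Answer: r

Derivation:
After 1 (b): row=0 col=0 char='c'
After 2 (w): row=0 col=6 char='r'
After 3 (b): row=0 col=0 char='c'
After 4 (b): row=0 col=0 char='c'
After 5 (l): row=0 col=1 char='y'
After 6 (b): row=0 col=0 char='c'
After 7 (w): row=0 col=6 char='r'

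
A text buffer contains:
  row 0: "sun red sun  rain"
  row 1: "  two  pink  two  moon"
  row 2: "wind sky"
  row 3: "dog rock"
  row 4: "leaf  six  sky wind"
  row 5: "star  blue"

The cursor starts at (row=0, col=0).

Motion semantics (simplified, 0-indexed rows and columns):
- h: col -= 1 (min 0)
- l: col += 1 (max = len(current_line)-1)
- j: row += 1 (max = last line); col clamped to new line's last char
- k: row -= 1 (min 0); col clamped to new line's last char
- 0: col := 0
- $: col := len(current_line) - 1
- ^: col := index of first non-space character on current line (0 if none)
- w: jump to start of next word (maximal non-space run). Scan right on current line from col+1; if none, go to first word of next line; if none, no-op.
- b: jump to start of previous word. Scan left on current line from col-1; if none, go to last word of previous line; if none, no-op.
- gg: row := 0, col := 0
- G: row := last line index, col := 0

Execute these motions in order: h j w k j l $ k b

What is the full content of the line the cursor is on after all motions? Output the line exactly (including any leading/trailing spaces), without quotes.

Answer: sun red sun  rain

Derivation:
After 1 (h): row=0 col=0 char='s'
After 2 (j): row=1 col=0 char='_'
After 3 (w): row=1 col=2 char='t'
After 4 (k): row=0 col=2 char='n'
After 5 (j): row=1 col=2 char='t'
After 6 (l): row=1 col=3 char='w'
After 7 ($): row=1 col=21 char='n'
After 8 (k): row=0 col=16 char='n'
After 9 (b): row=0 col=13 char='r'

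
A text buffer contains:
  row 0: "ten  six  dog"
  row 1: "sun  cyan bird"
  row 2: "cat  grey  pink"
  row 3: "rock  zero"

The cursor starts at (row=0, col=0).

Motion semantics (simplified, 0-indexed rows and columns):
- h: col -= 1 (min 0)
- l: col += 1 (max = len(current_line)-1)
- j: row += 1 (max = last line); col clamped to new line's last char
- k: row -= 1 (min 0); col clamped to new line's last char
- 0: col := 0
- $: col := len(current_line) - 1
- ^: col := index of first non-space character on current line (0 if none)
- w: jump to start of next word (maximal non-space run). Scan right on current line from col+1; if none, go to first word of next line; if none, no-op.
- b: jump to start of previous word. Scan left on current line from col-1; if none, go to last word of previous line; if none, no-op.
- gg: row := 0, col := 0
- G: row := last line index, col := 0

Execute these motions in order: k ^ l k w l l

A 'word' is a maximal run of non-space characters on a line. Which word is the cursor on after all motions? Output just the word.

After 1 (k): row=0 col=0 char='t'
After 2 (^): row=0 col=0 char='t'
After 3 (l): row=0 col=1 char='e'
After 4 (k): row=0 col=1 char='e'
After 5 (w): row=0 col=5 char='s'
After 6 (l): row=0 col=6 char='i'
After 7 (l): row=0 col=7 char='x'

Answer: six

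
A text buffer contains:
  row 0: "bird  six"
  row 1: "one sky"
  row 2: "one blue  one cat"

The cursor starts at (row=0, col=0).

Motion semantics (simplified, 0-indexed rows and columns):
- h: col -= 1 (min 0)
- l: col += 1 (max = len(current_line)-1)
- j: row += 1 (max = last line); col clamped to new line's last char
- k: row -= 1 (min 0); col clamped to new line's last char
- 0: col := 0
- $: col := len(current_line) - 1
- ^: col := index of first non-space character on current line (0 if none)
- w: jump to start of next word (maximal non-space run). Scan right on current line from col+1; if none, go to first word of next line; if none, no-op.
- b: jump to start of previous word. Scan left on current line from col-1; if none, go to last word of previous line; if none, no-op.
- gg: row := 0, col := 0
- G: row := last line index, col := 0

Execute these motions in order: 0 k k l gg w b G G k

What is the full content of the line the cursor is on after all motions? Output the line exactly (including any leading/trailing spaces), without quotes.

Answer: one sky

Derivation:
After 1 (0): row=0 col=0 char='b'
After 2 (k): row=0 col=0 char='b'
After 3 (k): row=0 col=0 char='b'
After 4 (l): row=0 col=1 char='i'
After 5 (gg): row=0 col=0 char='b'
After 6 (w): row=0 col=6 char='s'
After 7 (b): row=0 col=0 char='b'
After 8 (G): row=2 col=0 char='o'
After 9 (G): row=2 col=0 char='o'
After 10 (k): row=1 col=0 char='o'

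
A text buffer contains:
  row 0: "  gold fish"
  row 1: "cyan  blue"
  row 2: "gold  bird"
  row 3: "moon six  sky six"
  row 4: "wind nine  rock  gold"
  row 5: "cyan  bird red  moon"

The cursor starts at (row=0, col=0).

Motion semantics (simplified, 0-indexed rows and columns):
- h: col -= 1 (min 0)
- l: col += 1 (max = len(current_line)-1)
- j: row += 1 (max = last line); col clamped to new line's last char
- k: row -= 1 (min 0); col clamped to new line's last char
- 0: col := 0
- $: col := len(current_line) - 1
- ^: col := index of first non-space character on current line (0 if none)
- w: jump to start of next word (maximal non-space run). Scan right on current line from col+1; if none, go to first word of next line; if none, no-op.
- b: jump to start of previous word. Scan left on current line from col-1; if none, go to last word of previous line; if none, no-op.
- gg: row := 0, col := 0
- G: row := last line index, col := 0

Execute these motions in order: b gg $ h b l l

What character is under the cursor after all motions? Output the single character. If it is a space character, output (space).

Answer: s

Derivation:
After 1 (b): row=0 col=0 char='_'
After 2 (gg): row=0 col=0 char='_'
After 3 ($): row=0 col=10 char='h'
After 4 (h): row=0 col=9 char='s'
After 5 (b): row=0 col=7 char='f'
After 6 (l): row=0 col=8 char='i'
After 7 (l): row=0 col=9 char='s'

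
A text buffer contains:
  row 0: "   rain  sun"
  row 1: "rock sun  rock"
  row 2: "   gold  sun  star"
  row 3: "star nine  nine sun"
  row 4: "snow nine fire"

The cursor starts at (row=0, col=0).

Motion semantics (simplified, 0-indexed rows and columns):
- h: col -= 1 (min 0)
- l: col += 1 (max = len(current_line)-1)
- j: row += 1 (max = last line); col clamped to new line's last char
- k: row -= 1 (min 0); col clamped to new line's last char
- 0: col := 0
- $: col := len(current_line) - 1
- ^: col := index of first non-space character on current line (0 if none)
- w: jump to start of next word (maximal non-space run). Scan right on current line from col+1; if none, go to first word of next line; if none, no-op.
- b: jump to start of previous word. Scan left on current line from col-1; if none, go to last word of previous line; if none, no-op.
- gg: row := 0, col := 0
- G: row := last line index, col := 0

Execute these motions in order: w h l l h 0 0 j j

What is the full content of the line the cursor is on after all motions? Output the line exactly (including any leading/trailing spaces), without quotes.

Answer:    gold  sun  star

Derivation:
After 1 (w): row=0 col=3 char='r'
After 2 (h): row=0 col=2 char='_'
After 3 (l): row=0 col=3 char='r'
After 4 (l): row=0 col=4 char='a'
After 5 (h): row=0 col=3 char='r'
After 6 (0): row=0 col=0 char='_'
After 7 (0): row=0 col=0 char='_'
After 8 (j): row=1 col=0 char='r'
After 9 (j): row=2 col=0 char='_'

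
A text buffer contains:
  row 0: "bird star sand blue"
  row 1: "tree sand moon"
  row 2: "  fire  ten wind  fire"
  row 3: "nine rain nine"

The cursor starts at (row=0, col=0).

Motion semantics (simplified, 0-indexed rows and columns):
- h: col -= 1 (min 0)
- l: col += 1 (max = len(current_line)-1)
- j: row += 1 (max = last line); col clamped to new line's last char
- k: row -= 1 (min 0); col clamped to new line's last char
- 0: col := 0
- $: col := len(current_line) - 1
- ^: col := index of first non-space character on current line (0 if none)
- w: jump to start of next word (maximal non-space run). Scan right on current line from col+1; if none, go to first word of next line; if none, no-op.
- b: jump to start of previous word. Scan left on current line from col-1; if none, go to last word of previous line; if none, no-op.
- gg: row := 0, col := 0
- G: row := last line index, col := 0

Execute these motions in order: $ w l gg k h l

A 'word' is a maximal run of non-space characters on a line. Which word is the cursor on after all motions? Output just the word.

Answer: bird

Derivation:
After 1 ($): row=0 col=18 char='e'
After 2 (w): row=1 col=0 char='t'
After 3 (l): row=1 col=1 char='r'
After 4 (gg): row=0 col=0 char='b'
After 5 (k): row=0 col=0 char='b'
After 6 (h): row=0 col=0 char='b'
After 7 (l): row=0 col=1 char='i'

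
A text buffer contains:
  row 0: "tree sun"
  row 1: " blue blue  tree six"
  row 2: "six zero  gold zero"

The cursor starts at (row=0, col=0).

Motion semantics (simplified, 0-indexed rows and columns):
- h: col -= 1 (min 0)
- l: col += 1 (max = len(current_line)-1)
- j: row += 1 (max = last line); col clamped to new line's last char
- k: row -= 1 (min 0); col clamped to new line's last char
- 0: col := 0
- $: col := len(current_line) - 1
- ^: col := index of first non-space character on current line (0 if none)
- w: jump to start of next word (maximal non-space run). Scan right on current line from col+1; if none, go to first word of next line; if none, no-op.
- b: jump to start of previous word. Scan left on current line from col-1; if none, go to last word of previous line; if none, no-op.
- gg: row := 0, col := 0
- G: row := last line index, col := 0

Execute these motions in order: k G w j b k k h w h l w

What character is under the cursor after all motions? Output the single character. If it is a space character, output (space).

After 1 (k): row=0 col=0 char='t'
After 2 (G): row=2 col=0 char='s'
After 3 (w): row=2 col=4 char='z'
After 4 (j): row=2 col=4 char='z'
After 5 (b): row=2 col=0 char='s'
After 6 (k): row=1 col=0 char='_'
After 7 (k): row=0 col=0 char='t'
After 8 (h): row=0 col=0 char='t'
After 9 (w): row=0 col=5 char='s'
After 10 (h): row=0 col=4 char='_'
After 11 (l): row=0 col=5 char='s'
After 12 (w): row=1 col=1 char='b'

Answer: b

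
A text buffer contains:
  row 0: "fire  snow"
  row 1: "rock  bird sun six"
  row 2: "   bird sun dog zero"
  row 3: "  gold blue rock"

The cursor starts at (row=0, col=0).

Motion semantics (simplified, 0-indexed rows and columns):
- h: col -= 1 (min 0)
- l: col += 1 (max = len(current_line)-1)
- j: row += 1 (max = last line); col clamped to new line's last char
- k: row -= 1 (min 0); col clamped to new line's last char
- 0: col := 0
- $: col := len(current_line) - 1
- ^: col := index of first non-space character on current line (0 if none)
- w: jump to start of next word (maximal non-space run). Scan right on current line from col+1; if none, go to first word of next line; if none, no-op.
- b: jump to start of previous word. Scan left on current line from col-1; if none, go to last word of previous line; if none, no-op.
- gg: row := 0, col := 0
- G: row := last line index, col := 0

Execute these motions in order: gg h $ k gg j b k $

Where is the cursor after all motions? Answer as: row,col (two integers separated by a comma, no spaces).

Answer: 0,9

Derivation:
After 1 (gg): row=0 col=0 char='f'
After 2 (h): row=0 col=0 char='f'
After 3 ($): row=0 col=9 char='w'
After 4 (k): row=0 col=9 char='w'
After 5 (gg): row=0 col=0 char='f'
After 6 (j): row=1 col=0 char='r'
After 7 (b): row=0 col=6 char='s'
After 8 (k): row=0 col=6 char='s'
After 9 ($): row=0 col=9 char='w'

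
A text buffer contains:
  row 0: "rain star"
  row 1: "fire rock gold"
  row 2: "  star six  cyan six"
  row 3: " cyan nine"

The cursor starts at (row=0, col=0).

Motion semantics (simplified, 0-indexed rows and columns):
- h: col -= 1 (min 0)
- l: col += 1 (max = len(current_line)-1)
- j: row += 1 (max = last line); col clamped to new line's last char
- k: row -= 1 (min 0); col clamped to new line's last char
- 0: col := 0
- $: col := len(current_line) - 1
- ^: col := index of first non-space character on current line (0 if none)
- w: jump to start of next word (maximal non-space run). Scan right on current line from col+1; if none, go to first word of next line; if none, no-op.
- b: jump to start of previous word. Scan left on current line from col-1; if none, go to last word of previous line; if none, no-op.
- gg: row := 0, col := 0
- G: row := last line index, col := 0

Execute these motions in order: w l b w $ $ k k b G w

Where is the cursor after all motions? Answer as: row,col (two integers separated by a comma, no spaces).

After 1 (w): row=0 col=5 char='s'
After 2 (l): row=0 col=6 char='t'
After 3 (b): row=0 col=5 char='s'
After 4 (w): row=1 col=0 char='f'
After 5 ($): row=1 col=13 char='d'
After 6 ($): row=1 col=13 char='d'
After 7 (k): row=0 col=8 char='r'
After 8 (k): row=0 col=8 char='r'
After 9 (b): row=0 col=5 char='s'
After 10 (G): row=3 col=0 char='_'
After 11 (w): row=3 col=1 char='c'

Answer: 3,1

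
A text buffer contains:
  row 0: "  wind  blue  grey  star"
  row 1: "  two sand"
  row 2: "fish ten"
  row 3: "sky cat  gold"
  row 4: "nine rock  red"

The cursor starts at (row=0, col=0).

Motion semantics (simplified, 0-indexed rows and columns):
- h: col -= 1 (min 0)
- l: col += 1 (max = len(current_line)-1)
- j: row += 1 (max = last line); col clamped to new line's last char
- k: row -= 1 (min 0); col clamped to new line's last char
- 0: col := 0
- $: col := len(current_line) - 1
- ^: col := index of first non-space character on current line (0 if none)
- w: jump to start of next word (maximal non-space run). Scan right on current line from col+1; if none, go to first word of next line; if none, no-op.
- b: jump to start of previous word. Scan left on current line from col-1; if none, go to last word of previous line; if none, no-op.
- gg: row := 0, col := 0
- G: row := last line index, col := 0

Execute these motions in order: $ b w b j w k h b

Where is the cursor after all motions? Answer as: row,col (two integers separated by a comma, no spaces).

After 1 ($): row=0 col=23 char='r'
After 2 (b): row=0 col=20 char='s'
After 3 (w): row=1 col=2 char='t'
After 4 (b): row=0 col=20 char='s'
After 5 (j): row=1 col=9 char='d'
After 6 (w): row=2 col=0 char='f'
After 7 (k): row=1 col=0 char='_'
After 8 (h): row=1 col=0 char='_'
After 9 (b): row=0 col=20 char='s'

Answer: 0,20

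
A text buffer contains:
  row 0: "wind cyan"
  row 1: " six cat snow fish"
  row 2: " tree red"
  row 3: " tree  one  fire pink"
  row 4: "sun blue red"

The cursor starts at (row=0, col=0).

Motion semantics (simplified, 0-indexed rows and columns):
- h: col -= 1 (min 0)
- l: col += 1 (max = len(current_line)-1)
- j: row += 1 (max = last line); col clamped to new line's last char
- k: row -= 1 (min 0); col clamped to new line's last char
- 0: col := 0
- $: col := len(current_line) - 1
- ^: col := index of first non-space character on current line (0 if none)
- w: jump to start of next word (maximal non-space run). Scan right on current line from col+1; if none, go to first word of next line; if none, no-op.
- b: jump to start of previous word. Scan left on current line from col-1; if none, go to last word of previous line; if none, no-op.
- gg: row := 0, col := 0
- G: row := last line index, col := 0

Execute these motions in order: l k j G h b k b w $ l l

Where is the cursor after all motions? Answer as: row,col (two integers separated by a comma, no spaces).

Answer: 3,20

Derivation:
After 1 (l): row=0 col=1 char='i'
After 2 (k): row=0 col=1 char='i'
After 3 (j): row=1 col=1 char='s'
After 4 (G): row=4 col=0 char='s'
After 5 (h): row=4 col=0 char='s'
After 6 (b): row=3 col=17 char='p'
After 7 (k): row=2 col=8 char='d'
After 8 (b): row=2 col=6 char='r'
After 9 (w): row=3 col=1 char='t'
After 10 ($): row=3 col=20 char='k'
After 11 (l): row=3 col=20 char='k'
After 12 (l): row=3 col=20 char='k'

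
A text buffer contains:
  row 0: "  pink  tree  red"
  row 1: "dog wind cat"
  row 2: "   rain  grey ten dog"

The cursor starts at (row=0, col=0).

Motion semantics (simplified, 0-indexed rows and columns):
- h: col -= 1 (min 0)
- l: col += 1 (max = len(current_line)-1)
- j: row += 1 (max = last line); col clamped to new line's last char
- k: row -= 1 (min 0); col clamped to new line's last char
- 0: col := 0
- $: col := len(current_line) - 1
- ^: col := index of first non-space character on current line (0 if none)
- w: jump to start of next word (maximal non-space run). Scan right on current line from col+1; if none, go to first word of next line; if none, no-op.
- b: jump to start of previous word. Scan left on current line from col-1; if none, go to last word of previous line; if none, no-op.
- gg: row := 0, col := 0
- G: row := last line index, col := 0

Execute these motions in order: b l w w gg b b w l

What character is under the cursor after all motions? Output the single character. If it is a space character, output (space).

Answer: i

Derivation:
After 1 (b): row=0 col=0 char='_'
After 2 (l): row=0 col=1 char='_'
After 3 (w): row=0 col=2 char='p'
After 4 (w): row=0 col=8 char='t'
After 5 (gg): row=0 col=0 char='_'
After 6 (b): row=0 col=0 char='_'
After 7 (b): row=0 col=0 char='_'
After 8 (w): row=0 col=2 char='p'
After 9 (l): row=0 col=3 char='i'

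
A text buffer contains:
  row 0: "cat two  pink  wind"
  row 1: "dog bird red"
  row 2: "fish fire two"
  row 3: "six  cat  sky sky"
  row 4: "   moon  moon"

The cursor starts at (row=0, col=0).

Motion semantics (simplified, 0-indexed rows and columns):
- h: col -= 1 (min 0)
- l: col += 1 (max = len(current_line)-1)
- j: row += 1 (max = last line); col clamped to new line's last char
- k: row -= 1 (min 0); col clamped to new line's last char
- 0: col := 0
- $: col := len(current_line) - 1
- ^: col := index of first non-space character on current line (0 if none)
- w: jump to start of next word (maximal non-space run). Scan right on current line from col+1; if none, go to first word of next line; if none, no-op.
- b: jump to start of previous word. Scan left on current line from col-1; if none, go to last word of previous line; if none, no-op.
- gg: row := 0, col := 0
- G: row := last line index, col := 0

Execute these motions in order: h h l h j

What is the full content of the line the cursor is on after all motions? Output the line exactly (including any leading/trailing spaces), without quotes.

Answer: dog bird red

Derivation:
After 1 (h): row=0 col=0 char='c'
After 2 (h): row=0 col=0 char='c'
After 3 (l): row=0 col=1 char='a'
After 4 (h): row=0 col=0 char='c'
After 5 (j): row=1 col=0 char='d'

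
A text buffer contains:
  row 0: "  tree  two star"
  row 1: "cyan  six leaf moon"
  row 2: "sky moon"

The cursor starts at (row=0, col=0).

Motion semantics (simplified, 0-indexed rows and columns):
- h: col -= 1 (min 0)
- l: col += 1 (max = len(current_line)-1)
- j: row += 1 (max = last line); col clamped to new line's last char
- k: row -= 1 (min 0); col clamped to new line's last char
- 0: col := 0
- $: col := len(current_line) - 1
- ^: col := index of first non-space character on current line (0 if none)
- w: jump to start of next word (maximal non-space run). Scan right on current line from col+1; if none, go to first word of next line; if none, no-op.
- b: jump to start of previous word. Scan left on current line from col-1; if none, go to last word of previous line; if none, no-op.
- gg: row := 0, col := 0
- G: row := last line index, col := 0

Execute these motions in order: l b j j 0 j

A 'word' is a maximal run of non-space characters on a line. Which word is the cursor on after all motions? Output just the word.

After 1 (l): row=0 col=1 char='_'
After 2 (b): row=0 col=1 char='_'
After 3 (j): row=1 col=1 char='y'
After 4 (j): row=2 col=1 char='k'
After 5 (0): row=2 col=0 char='s'
After 6 (j): row=2 col=0 char='s'

Answer: sky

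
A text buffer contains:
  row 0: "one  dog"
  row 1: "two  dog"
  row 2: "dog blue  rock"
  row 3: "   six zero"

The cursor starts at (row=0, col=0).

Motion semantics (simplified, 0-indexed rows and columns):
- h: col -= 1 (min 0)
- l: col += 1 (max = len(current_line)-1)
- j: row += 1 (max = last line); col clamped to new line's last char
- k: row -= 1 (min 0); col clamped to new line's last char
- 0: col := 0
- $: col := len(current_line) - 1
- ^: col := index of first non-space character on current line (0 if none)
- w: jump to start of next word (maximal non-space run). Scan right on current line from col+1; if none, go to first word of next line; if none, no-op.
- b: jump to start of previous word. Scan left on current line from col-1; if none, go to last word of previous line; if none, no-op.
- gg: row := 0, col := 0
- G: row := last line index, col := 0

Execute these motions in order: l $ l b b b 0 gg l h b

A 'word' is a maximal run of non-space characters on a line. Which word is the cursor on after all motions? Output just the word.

Answer: one

Derivation:
After 1 (l): row=0 col=1 char='n'
After 2 ($): row=0 col=7 char='g'
After 3 (l): row=0 col=7 char='g'
After 4 (b): row=0 col=5 char='d'
After 5 (b): row=0 col=0 char='o'
After 6 (b): row=0 col=0 char='o'
After 7 (0): row=0 col=0 char='o'
After 8 (gg): row=0 col=0 char='o'
After 9 (l): row=0 col=1 char='n'
After 10 (h): row=0 col=0 char='o'
After 11 (b): row=0 col=0 char='o'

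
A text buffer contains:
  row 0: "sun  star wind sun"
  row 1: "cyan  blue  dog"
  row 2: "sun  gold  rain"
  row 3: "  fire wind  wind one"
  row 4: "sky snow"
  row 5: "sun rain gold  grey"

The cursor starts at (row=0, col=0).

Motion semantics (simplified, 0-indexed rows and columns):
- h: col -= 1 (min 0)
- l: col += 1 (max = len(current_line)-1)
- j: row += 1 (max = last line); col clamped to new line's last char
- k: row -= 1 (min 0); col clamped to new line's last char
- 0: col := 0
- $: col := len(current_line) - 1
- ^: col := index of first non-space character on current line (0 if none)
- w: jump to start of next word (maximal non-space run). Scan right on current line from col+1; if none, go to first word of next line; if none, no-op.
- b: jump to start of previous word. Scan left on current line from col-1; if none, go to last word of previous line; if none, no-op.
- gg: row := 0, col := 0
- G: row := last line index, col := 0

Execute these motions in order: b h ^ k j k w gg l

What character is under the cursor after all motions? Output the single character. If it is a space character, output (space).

After 1 (b): row=0 col=0 char='s'
After 2 (h): row=0 col=0 char='s'
After 3 (^): row=0 col=0 char='s'
After 4 (k): row=0 col=0 char='s'
After 5 (j): row=1 col=0 char='c'
After 6 (k): row=0 col=0 char='s'
After 7 (w): row=0 col=5 char='s'
After 8 (gg): row=0 col=0 char='s'
After 9 (l): row=0 col=1 char='u'

Answer: u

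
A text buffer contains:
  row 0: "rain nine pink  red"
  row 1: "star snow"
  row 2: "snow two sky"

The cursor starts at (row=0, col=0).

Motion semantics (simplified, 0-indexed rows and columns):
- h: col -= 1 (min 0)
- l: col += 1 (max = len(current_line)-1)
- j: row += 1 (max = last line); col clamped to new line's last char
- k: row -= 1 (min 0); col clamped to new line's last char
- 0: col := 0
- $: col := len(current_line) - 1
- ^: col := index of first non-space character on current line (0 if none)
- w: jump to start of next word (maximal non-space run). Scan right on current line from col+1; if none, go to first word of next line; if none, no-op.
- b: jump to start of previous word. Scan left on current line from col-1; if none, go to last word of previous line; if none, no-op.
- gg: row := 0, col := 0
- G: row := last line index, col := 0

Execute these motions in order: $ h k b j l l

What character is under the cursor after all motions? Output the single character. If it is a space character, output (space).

Answer: w

Derivation:
After 1 ($): row=0 col=18 char='d'
After 2 (h): row=0 col=17 char='e'
After 3 (k): row=0 col=17 char='e'
After 4 (b): row=0 col=16 char='r'
After 5 (j): row=1 col=8 char='w'
After 6 (l): row=1 col=8 char='w'
After 7 (l): row=1 col=8 char='w'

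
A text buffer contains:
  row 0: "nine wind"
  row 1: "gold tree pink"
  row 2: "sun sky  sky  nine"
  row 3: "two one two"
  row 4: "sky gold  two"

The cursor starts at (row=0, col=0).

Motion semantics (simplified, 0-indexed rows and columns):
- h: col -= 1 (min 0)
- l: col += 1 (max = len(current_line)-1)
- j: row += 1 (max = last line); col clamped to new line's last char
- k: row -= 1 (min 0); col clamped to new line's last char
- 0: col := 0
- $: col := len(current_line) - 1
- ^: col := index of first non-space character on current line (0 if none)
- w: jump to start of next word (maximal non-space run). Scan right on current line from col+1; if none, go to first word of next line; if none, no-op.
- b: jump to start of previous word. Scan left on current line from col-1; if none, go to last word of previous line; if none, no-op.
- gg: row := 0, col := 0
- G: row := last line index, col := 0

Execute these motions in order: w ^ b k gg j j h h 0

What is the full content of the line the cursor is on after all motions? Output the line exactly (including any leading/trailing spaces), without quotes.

After 1 (w): row=0 col=5 char='w'
After 2 (^): row=0 col=0 char='n'
After 3 (b): row=0 col=0 char='n'
After 4 (k): row=0 col=0 char='n'
After 5 (gg): row=0 col=0 char='n'
After 6 (j): row=1 col=0 char='g'
After 7 (j): row=2 col=0 char='s'
After 8 (h): row=2 col=0 char='s'
After 9 (h): row=2 col=0 char='s'
After 10 (0): row=2 col=0 char='s'

Answer: sun sky  sky  nine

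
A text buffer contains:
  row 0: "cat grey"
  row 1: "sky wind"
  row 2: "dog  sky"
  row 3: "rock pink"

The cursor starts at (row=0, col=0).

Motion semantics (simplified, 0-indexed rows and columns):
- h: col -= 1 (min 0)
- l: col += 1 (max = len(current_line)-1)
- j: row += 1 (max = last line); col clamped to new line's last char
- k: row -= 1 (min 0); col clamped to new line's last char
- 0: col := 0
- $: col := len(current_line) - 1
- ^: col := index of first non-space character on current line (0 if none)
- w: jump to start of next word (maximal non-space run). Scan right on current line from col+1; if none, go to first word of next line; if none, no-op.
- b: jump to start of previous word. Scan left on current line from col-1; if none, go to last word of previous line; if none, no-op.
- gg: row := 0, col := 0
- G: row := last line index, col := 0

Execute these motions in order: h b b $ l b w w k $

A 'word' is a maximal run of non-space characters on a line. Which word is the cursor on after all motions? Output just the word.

Answer: grey

Derivation:
After 1 (h): row=0 col=0 char='c'
After 2 (b): row=0 col=0 char='c'
After 3 (b): row=0 col=0 char='c'
After 4 ($): row=0 col=7 char='y'
After 5 (l): row=0 col=7 char='y'
After 6 (b): row=0 col=4 char='g'
After 7 (w): row=1 col=0 char='s'
After 8 (w): row=1 col=4 char='w'
After 9 (k): row=0 col=4 char='g'
After 10 ($): row=0 col=7 char='y'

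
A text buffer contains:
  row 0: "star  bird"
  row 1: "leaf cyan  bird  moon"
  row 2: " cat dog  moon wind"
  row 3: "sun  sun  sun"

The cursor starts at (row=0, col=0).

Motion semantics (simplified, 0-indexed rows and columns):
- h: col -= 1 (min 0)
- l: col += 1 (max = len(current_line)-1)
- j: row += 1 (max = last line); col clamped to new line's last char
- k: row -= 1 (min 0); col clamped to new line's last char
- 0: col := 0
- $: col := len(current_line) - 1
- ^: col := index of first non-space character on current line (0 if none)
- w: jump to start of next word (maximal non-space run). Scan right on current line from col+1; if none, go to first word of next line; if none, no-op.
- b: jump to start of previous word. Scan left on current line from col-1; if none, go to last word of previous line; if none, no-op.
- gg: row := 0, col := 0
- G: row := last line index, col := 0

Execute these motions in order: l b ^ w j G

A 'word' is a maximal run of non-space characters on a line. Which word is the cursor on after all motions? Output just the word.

Answer: sun

Derivation:
After 1 (l): row=0 col=1 char='t'
After 2 (b): row=0 col=0 char='s'
After 3 (^): row=0 col=0 char='s'
After 4 (w): row=0 col=6 char='b'
After 5 (j): row=1 col=6 char='y'
After 6 (G): row=3 col=0 char='s'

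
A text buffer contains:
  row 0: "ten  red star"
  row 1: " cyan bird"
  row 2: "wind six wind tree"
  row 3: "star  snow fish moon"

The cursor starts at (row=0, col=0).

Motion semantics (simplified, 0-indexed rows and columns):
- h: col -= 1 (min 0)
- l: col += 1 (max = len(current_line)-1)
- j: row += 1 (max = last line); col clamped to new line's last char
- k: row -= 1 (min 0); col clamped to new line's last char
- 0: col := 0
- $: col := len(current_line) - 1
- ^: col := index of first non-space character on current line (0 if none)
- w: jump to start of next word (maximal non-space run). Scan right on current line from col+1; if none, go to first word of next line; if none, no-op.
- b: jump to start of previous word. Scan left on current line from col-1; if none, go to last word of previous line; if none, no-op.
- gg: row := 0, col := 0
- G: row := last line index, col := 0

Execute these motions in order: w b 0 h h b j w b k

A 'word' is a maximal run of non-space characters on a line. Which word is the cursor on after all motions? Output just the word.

After 1 (w): row=0 col=5 char='r'
After 2 (b): row=0 col=0 char='t'
After 3 (0): row=0 col=0 char='t'
After 4 (h): row=0 col=0 char='t'
After 5 (h): row=0 col=0 char='t'
After 6 (b): row=0 col=0 char='t'
After 7 (j): row=1 col=0 char='_'
After 8 (w): row=1 col=1 char='c'
After 9 (b): row=0 col=9 char='s'
After 10 (k): row=0 col=9 char='s'

Answer: star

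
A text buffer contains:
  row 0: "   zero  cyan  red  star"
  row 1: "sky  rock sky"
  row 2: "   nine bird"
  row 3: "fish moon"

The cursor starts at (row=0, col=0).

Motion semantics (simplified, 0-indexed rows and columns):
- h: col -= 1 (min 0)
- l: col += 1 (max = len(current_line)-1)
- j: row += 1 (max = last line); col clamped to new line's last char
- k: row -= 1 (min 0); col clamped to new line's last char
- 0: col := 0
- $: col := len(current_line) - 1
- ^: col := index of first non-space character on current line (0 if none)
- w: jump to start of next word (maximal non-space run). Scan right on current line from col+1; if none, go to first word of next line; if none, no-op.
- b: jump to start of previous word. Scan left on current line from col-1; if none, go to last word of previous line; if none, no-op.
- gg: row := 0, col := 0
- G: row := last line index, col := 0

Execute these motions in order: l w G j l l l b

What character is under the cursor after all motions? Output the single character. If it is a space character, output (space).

After 1 (l): row=0 col=1 char='_'
After 2 (w): row=0 col=3 char='z'
After 3 (G): row=3 col=0 char='f'
After 4 (j): row=3 col=0 char='f'
After 5 (l): row=3 col=1 char='i'
After 6 (l): row=3 col=2 char='s'
After 7 (l): row=3 col=3 char='h'
After 8 (b): row=3 col=0 char='f'

Answer: f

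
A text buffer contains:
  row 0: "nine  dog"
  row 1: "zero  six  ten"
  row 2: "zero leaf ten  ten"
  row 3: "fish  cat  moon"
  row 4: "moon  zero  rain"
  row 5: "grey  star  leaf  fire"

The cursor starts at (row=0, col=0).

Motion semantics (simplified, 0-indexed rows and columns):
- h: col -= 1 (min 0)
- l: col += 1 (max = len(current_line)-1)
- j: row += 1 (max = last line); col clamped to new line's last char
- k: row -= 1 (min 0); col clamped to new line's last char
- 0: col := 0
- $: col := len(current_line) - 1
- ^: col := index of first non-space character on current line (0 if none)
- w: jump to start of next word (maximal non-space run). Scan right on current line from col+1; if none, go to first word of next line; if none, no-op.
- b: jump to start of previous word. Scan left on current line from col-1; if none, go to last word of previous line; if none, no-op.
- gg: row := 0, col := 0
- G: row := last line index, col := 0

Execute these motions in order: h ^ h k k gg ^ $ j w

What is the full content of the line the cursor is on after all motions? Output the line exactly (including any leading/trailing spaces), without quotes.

After 1 (h): row=0 col=0 char='n'
After 2 (^): row=0 col=0 char='n'
After 3 (h): row=0 col=0 char='n'
After 4 (k): row=0 col=0 char='n'
After 5 (k): row=0 col=0 char='n'
After 6 (gg): row=0 col=0 char='n'
After 7 (^): row=0 col=0 char='n'
After 8 ($): row=0 col=8 char='g'
After 9 (j): row=1 col=8 char='x'
After 10 (w): row=1 col=11 char='t'

Answer: zero  six  ten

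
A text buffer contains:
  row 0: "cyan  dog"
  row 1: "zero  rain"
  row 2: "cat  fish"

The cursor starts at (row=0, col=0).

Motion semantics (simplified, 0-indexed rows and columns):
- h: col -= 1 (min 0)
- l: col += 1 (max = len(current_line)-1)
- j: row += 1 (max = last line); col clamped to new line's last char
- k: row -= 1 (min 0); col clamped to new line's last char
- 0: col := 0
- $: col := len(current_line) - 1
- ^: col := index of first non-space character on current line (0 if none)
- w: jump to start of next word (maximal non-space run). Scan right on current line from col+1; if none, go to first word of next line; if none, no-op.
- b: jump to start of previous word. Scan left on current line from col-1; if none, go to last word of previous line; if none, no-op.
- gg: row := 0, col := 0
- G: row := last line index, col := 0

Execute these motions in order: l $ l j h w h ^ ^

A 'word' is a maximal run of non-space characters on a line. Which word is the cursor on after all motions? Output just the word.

After 1 (l): row=0 col=1 char='y'
After 2 ($): row=0 col=8 char='g'
After 3 (l): row=0 col=8 char='g'
After 4 (j): row=1 col=8 char='i'
After 5 (h): row=1 col=7 char='a'
After 6 (w): row=2 col=0 char='c'
After 7 (h): row=2 col=0 char='c'
After 8 (^): row=2 col=0 char='c'
After 9 (^): row=2 col=0 char='c'

Answer: cat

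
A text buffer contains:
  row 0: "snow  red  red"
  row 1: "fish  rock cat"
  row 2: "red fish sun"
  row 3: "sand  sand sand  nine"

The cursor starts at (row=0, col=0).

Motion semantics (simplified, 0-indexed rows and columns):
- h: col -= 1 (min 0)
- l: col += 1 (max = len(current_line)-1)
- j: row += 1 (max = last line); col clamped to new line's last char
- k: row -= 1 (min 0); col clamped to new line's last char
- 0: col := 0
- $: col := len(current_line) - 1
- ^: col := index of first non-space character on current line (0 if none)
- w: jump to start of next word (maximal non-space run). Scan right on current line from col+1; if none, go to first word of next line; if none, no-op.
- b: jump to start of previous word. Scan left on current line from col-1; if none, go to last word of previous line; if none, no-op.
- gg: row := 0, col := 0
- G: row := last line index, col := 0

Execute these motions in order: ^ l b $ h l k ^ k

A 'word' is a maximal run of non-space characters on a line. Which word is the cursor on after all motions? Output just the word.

After 1 (^): row=0 col=0 char='s'
After 2 (l): row=0 col=1 char='n'
After 3 (b): row=0 col=0 char='s'
After 4 ($): row=0 col=13 char='d'
After 5 (h): row=0 col=12 char='e'
After 6 (l): row=0 col=13 char='d'
After 7 (k): row=0 col=13 char='d'
After 8 (^): row=0 col=0 char='s'
After 9 (k): row=0 col=0 char='s'

Answer: snow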